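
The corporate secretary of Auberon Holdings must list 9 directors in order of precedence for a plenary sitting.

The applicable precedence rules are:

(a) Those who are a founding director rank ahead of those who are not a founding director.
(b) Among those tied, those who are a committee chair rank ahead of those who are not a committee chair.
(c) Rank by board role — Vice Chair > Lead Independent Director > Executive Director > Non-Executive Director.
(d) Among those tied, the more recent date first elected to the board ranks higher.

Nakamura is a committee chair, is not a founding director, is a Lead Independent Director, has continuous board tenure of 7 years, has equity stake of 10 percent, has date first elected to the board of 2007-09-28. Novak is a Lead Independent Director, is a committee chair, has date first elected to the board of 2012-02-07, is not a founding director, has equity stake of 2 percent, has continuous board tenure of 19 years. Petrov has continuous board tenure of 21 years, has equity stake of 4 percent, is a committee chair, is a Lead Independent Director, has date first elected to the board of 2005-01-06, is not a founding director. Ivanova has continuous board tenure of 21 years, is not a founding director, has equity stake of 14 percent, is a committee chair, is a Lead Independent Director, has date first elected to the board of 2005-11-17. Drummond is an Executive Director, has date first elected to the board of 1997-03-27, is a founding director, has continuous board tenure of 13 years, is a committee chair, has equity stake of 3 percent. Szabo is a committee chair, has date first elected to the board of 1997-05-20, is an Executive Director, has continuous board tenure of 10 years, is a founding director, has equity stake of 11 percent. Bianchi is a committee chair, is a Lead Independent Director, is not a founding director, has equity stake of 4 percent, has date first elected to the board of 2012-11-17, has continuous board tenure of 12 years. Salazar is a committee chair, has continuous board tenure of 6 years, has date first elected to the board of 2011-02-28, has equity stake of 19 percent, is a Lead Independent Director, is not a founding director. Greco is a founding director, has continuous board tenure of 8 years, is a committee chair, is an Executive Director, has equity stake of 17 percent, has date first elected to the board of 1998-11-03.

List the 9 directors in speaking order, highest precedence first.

By the first rule: Greco, Szabo and Drummond (each a founding director); then Bianchi, Novak, Salazar, Nakamura, Ivanova and Petrov (each not a founding director).
Greco, Szabo and Drummond are each a committee chair, so the next rule applies.
Greco, Szabo and Drummond are each Executive Director, so the next rule applies.
Among Greco, Szabo and Drummond, by date first elected to the board (later first): Greco (1998-11-03) before Szabo (1997-05-20) before Drummond (1997-03-27).
Bianchi, Novak, Salazar, Nakamura, Ivanova and Petrov are each a committee chair, so the next rule applies.
Bianchi, Novak, Salazar, Nakamura, Ivanova and Petrov are each Lead Independent Director, so the next rule applies.
Among Bianchi, Novak, Salazar, Nakamura, Ivanova and Petrov, by date first elected to the board (later first): Bianchi (2012-11-17) before Novak (2012-02-07) before Salazar (2011-02-28) before Nakamura (2007-09-28) before Ivanova (2005-11-17) before Petrov (2005-01-06).
Full order: Greco, Szabo, Drummond, Bianchi, Novak, Salazar, Nakamura, Ivanova, Petrov.

Greco, Szabo, Drummond, Bianchi, Novak, Salazar, Nakamura, Ivanova, Petrov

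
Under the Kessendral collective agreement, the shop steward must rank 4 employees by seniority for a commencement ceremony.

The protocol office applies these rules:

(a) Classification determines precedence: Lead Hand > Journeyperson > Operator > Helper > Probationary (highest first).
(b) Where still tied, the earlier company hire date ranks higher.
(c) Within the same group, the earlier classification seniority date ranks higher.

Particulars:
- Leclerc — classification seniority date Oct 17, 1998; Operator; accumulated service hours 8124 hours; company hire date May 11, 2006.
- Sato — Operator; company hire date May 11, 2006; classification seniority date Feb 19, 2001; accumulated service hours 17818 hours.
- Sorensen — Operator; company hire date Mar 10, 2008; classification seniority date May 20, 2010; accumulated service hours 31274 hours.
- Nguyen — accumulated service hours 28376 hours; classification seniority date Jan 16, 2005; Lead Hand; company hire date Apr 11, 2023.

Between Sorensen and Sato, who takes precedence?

By classification: Nguyen (Lead Hand); then Leclerc, Sato and Sorensen (Operator).
Among Leclerc, Sato and Sorensen, by company hire date (earlier first): Leclerc and Sato (May 11, 2006) before Sorensen (Mar 10, 2008).
Among Leclerc and Sato, by classification seniority date (earlier first): Leclerc (Oct 17, 1998) before Sato (Feb 19, 2001).
So Sato takes precedence.

Sato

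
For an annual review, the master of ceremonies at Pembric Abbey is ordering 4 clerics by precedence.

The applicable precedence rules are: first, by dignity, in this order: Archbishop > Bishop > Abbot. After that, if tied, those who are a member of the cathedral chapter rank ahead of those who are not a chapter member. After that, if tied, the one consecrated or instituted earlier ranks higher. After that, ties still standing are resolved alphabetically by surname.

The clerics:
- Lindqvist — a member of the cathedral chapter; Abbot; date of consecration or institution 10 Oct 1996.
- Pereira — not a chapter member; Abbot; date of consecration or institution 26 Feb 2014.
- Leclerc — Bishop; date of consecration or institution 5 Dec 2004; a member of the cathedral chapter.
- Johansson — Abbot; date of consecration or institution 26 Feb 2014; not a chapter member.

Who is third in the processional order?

Johansson

By dignity: Leclerc (Bishop); then Lindqvist, Johansson and Pereira (Abbot).
Among Lindqvist, Johansson and Pereira, a member of the cathedral chapter before not a chapter member: Lindqvist (a member of the cathedral chapter) before Johansson and Pereira (not a chapter member).
Johansson and Pereira both have date of consecration or institution 26 Feb 2014, so the next rule applies.
Among Johansson and Pereira, alphabetically by surname: Johansson before Pereira.
Order: Leclerc, Lindqvist, Johansson, Pereira.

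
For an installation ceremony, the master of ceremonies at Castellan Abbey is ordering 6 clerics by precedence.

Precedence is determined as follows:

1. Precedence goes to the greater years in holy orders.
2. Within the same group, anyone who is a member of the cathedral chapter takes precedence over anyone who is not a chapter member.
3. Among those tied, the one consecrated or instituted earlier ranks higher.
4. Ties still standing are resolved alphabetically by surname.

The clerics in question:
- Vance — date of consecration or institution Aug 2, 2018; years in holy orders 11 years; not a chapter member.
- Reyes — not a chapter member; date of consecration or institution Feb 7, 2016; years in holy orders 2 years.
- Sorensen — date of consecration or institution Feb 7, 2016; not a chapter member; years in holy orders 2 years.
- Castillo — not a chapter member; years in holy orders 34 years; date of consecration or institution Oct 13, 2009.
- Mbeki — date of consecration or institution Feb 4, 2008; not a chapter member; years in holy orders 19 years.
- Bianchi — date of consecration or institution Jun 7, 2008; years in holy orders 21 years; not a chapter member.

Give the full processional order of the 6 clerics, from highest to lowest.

By years in holy orders (higher first): Castillo (34 years); then Bianchi (21 years); then Mbeki (19 years); then Vance (11 years); then Reyes and Sorensen (both 2 years).
Reyes and Sorensen are each not a chapter member, so the next rule applies.
Reyes and Sorensen both have date of consecration or institution Feb 7, 2016, so the next rule applies.
Among Reyes and Sorensen, alphabetically by surname: Reyes before Sorensen.
Full order: Castillo, Bianchi, Mbeki, Vance, Reyes, Sorensen.

Castillo, Bianchi, Mbeki, Vance, Reyes, Sorensen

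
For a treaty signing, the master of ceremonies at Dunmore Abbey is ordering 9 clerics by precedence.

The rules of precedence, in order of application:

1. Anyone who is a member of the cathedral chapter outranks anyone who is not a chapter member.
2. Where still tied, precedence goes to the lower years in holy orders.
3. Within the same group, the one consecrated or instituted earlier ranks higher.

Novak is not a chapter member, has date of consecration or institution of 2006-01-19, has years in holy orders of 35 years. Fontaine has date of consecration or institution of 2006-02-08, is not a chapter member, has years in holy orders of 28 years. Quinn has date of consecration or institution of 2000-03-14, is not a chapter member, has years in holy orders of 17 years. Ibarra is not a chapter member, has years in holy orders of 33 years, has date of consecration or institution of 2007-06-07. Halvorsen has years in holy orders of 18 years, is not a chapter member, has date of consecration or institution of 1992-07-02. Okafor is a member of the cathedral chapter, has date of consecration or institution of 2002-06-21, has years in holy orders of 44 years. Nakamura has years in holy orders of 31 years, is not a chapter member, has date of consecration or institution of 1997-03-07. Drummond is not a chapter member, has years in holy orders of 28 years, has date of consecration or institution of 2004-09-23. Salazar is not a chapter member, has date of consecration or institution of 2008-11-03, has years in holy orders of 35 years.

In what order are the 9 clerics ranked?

By the first rule: Okafor (a member of the cathedral chapter); then Quinn, Halvorsen, Drummond, Fontaine, Nakamura, Ibarra, Novak and Salazar (each not a chapter member).
Among Quinn, Halvorsen, Drummond, Fontaine, Nakamura, Ibarra, Novak and Salazar, by years in holy orders (lower first): Quinn (17 years) before Halvorsen (18 years) before Drummond and Fontaine (28 years) before Nakamura (31 years) before Ibarra (33 years) before Novak and Salazar (35 years).
Among Drummond and Fontaine, by date of consecration or institution (earlier first): Drummond (2004-09-23) before Fontaine (2006-02-08).
Among Novak and Salazar, by date of consecration or institution (earlier first): Novak (2006-01-19) before Salazar (2008-11-03).
Full order: Okafor, Quinn, Halvorsen, Drummond, Fontaine, Nakamura, Ibarra, Novak, Salazar.

Okafor, Quinn, Halvorsen, Drummond, Fontaine, Nakamura, Ibarra, Novak, Salazar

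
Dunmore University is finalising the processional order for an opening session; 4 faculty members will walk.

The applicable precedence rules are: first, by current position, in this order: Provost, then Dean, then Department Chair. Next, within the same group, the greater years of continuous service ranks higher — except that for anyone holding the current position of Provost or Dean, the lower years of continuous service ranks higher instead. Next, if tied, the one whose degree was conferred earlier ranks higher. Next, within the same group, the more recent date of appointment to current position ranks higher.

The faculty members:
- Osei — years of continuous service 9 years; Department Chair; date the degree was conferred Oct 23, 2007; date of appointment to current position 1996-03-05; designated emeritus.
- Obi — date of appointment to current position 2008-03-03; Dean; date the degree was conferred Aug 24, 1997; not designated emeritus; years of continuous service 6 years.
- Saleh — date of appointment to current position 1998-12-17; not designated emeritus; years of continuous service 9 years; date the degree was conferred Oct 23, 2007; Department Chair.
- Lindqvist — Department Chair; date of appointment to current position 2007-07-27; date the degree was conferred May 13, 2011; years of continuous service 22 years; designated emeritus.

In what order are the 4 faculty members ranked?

By current position: Obi (Dean); then Lindqvist, Saleh and Osei (Department Chair).
Among Lindqvist, Saleh and Osei, by years of continuous service (higher first): Lindqvist (22 years) before Saleh and Osei (9 years).
Saleh and Osei both have date the degree was conferred Oct 23, 2007, so the next rule applies.
Among Saleh and Osei, by date of appointment to current position (later first): Saleh (1998-12-17) before Osei (1996-03-05).
Full order: Obi, Lindqvist, Saleh, Osei.

Obi, Lindqvist, Saleh, Osei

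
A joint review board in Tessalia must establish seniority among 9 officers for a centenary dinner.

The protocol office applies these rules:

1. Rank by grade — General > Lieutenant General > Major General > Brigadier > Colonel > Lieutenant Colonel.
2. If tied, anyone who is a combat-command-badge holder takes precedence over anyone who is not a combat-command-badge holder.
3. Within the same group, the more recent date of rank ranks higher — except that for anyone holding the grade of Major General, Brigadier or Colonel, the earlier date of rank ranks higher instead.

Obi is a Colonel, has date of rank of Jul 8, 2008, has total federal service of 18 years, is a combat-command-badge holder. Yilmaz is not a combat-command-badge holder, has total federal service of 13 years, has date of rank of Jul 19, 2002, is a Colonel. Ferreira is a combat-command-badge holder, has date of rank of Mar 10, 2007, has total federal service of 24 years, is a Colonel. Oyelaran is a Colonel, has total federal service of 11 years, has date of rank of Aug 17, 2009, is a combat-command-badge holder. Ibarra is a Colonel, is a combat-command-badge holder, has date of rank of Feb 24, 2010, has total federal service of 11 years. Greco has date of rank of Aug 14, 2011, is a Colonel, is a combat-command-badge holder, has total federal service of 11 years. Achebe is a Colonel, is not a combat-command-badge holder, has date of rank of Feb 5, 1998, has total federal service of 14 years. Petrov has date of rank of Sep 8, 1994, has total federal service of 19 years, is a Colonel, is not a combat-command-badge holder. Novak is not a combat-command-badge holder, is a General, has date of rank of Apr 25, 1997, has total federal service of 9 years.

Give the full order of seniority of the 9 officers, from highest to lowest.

By grade: Novak (General); then Ferreira, Obi, Oyelaran, Ibarra, Greco, Petrov, Achebe and Yilmaz (Colonel).
Among Ferreira, Obi, Oyelaran, Ibarra, Greco, Petrov, Achebe and Yilmaz, a combat-command-badge holder before not a combat-command-badge holder: Ferreira, Obi, Oyelaran, Ibarra and Greco (a combat-command-badge holder) before Petrov, Achebe and Yilmaz (not a combat-command-badge holder).
Among Ferreira, Obi, Oyelaran, Ibarra and Greco, by date of rank (earlier first) (reversed rule for this group): Ferreira (Mar 10, 2007) before Obi (Jul 8, 2008) before Oyelaran (Aug 17, 2009) before Ibarra (Feb 24, 2010) before Greco (Aug 14, 2011).
Among Petrov, Achebe and Yilmaz, by date of rank (earlier first) (reversed rule for this group): Petrov (Sep 8, 1994) before Achebe (Feb 5, 1998) before Yilmaz (Jul 19, 2002).
Full order: Novak, Ferreira, Obi, Oyelaran, Ibarra, Greco, Petrov, Achebe, Yilmaz.

Novak, Ferreira, Obi, Oyelaran, Ibarra, Greco, Petrov, Achebe, Yilmaz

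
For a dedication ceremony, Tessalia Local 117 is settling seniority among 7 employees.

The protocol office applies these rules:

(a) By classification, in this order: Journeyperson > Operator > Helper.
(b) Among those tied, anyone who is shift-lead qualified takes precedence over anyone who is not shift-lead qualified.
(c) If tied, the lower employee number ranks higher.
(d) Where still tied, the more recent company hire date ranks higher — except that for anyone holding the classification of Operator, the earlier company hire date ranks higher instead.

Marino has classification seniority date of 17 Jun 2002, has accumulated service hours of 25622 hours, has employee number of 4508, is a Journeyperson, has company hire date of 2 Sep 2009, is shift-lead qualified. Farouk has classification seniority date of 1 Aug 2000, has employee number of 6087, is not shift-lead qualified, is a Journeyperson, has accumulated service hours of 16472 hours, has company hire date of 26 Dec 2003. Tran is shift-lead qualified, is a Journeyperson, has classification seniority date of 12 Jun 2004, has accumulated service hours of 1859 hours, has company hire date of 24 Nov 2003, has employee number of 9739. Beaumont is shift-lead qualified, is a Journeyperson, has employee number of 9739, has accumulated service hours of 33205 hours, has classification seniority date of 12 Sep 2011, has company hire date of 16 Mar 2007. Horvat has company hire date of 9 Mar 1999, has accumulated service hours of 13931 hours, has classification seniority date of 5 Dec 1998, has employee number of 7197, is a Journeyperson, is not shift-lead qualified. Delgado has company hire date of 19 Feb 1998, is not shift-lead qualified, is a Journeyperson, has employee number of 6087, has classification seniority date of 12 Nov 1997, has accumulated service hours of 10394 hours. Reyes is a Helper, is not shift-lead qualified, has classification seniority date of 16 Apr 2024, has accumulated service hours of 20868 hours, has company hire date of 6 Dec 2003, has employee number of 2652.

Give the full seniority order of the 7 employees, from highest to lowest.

Marino, Beaumont, Tran, Farouk, Delgado, Horvat, Reyes

By classification: Marino, Beaumont, Tran, Farouk, Delgado and Horvat (Journeyperson); then Reyes (Helper).
Among Marino, Beaumont, Tran, Farouk, Delgado and Horvat, shift-lead qualified before not shift-lead qualified: Marino, Beaumont and Tran (shift-lead qualified) before Farouk, Delgado and Horvat (not shift-lead qualified).
Among Marino, Beaumont and Tran, by employee number (lower first): Marino (4508) before Beaumont and Tran (9739).
Among Beaumont and Tran, by company hire date (later first): Beaumont (16 Mar 2007) before Tran (24 Nov 2003).
Among Farouk, Delgado and Horvat, by employee number (lower first): Farouk and Delgado (6087) before Horvat (7197).
Among Farouk and Delgado, by company hire date (later first): Farouk (26 Dec 2003) before Delgado (19 Feb 1998).
Full order: Marino, Beaumont, Tran, Farouk, Delgado, Horvat, Reyes.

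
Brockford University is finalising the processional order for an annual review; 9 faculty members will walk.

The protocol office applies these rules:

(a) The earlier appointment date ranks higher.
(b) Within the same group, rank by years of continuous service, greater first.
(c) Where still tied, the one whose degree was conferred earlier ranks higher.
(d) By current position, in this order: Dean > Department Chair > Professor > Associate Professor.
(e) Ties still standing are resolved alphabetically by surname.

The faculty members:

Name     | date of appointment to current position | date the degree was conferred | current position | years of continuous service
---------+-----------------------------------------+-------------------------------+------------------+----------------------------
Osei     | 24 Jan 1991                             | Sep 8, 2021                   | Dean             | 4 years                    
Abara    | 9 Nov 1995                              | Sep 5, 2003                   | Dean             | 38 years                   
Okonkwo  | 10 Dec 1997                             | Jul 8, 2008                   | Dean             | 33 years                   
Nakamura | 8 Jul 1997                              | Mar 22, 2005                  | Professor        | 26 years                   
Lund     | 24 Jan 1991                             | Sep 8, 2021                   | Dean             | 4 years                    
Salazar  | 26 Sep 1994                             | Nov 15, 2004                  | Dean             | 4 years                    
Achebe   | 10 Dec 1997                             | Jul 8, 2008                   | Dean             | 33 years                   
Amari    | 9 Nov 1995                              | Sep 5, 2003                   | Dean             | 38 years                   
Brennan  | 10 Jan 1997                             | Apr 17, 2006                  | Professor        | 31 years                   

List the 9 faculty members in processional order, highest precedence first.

By date of appointment to current position (earlier first): Lund and Osei (both 24 Jan 1991); then Salazar (26 Sep 1994); then Abara and Amari (both 9 Nov 1995); then Brennan (10 Jan 1997); then Nakamura (8 Jul 1997); then Achebe and Okonkwo (both 10 Dec 1997).
Lund and Osei both have years of continuous service 4 years, so the next rule applies.
Lund and Osei both have date the degree was conferred Sep 8, 2021, so the next rule applies.
Lund and Osei are each Dean, so the next rule applies.
Among Lund and Osei, alphabetically by surname: Lund before Osei.
Abara and Amari both have years of continuous service 38 years, so the next rule applies.
Abara and Amari both have date the degree was conferred Sep 5, 2003, so the next rule applies.
Abara and Amari are each Dean, so the next rule applies.
Among Abara and Amari, alphabetically by surname: Abara before Amari.
Achebe and Okonkwo both have years of continuous service 33 years, so the next rule applies.
Achebe and Okonkwo both have date the degree was conferred Jul 8, 2008, so the next rule applies.
Achebe and Okonkwo are each Dean, so the next rule applies.
Among Achebe and Okonkwo, alphabetically by surname: Achebe before Okonkwo.
Full order: Lund, Osei, Salazar, Abara, Amari, Brennan, Nakamura, Achebe, Okonkwo.

Lund, Osei, Salazar, Abara, Amari, Brennan, Nakamura, Achebe, Okonkwo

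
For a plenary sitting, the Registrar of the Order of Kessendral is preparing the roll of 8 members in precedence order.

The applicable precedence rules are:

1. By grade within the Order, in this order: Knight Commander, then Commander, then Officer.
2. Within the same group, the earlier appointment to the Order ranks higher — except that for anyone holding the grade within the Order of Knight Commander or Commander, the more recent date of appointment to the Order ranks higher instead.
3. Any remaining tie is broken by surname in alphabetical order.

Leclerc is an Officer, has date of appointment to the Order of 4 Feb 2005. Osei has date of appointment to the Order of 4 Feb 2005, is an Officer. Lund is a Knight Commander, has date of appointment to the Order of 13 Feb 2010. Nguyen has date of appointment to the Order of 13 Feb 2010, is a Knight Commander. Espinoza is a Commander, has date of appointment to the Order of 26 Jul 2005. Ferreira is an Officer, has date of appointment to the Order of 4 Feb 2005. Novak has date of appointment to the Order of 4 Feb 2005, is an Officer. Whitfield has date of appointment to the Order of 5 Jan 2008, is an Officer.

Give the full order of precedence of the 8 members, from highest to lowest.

By grade within the Order: Lund and Nguyen (Knight Commander); then Espinoza (Commander); then Ferreira, Leclerc, Novak, Osei and Whitfield (Officer).
Lund and Nguyen both have date of appointment to the Order 13 Feb 2010, so the next rule applies.
Among Lund and Nguyen, alphabetically by surname: Lund before Nguyen.
Among Ferreira, Leclerc, Novak, Osei and Whitfield, by date of appointment to the Order (earlier first): Ferreira, Leclerc, Novak and Osei (4 Feb 2005) before Whitfield (5 Jan 2008).
Among Ferreira, Leclerc, Novak and Osei, alphabetically by surname: Ferreira before Leclerc before Novak before Osei.
Full order: Lund, Nguyen, Espinoza, Ferreira, Leclerc, Novak, Osei, Whitfield.

Lund, Nguyen, Espinoza, Ferreira, Leclerc, Novak, Osei, Whitfield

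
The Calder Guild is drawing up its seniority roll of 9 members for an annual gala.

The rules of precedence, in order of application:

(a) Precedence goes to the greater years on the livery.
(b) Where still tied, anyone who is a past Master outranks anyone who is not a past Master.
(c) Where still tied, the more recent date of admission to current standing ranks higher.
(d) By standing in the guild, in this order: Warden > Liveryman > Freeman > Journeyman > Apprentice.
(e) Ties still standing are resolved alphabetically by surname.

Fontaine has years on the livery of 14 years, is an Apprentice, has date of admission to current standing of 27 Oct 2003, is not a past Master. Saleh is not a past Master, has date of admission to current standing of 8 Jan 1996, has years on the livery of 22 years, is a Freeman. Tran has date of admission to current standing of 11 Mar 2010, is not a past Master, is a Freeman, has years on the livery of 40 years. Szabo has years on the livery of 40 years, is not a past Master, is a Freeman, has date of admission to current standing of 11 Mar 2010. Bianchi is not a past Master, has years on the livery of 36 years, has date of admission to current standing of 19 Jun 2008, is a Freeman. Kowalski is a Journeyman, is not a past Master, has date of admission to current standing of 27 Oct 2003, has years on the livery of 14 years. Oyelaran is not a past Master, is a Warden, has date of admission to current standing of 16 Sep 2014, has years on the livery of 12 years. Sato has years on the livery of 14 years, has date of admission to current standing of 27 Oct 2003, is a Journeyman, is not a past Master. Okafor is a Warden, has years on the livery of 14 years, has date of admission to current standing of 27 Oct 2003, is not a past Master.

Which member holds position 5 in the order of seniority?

By years on the livery (higher first): Szabo and Tran (both 40 years); then Bianchi (36 years); then Saleh (22 years); then Okafor, Kowalski, Sato and Fontaine (each 14 years); then Oyelaran (12 years).
Szabo and Tran are each not a past Master, so the next rule applies.
Szabo and Tran both have date of admission to current standing 11 Mar 2010, so the next rule applies.
Szabo and Tran are each Freeman, so the next rule applies.
Among Szabo and Tran, alphabetically by surname: Szabo before Tran.
Okafor, Kowalski, Sato and Fontaine are each not a past Master, so the next rule applies.
Okafor, Kowalski, Sato and Fontaine all have date of admission to current standing 27 Oct 2003, so the next rule applies.
Among Okafor, Kowalski, Sato and Fontaine, by standing in the guild: Okafor (Warden) before Kowalski and Sato (Journeyman) before Fontaine (Apprentice).
Among Kowalski and Sato, alphabetically by surname: Kowalski before Sato.
Order: Szabo, Tran, Bianchi, Saleh, Okafor, Kowalski, Sato, Fontaine, Oyelaran.

Okafor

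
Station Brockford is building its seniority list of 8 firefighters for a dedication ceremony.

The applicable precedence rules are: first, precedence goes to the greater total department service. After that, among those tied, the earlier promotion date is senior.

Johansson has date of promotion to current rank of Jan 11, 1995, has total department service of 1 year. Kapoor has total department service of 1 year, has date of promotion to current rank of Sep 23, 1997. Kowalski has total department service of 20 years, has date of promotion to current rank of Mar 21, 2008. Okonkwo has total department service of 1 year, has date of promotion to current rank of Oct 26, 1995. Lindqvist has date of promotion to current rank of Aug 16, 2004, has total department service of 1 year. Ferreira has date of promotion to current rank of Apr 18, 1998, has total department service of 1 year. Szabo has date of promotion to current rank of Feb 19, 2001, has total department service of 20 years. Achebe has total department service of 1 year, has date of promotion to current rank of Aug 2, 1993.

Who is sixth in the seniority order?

By total department service (higher first): Szabo and Kowalski (both 20 years); then Achebe, Johansson, Okonkwo, Kapoor, Ferreira and Lindqvist (each 1 year).
Among Szabo and Kowalski, by date of promotion to current rank (earlier first): Szabo (Feb 19, 2001) before Kowalski (Mar 21, 2008).
Among Achebe, Johansson, Okonkwo, Kapoor, Ferreira and Lindqvist, by date of promotion to current rank (earlier first): Achebe (Aug 2, 1993) before Johansson (Jan 11, 1995) before Okonkwo (Oct 26, 1995) before Kapoor (Sep 23, 1997) before Ferreira (Apr 18, 1998) before Lindqvist (Aug 16, 2004).
Order: Szabo, Kowalski, Achebe, Johansson, Okonkwo, Kapoor, Ferreira, Lindqvist.

Kapoor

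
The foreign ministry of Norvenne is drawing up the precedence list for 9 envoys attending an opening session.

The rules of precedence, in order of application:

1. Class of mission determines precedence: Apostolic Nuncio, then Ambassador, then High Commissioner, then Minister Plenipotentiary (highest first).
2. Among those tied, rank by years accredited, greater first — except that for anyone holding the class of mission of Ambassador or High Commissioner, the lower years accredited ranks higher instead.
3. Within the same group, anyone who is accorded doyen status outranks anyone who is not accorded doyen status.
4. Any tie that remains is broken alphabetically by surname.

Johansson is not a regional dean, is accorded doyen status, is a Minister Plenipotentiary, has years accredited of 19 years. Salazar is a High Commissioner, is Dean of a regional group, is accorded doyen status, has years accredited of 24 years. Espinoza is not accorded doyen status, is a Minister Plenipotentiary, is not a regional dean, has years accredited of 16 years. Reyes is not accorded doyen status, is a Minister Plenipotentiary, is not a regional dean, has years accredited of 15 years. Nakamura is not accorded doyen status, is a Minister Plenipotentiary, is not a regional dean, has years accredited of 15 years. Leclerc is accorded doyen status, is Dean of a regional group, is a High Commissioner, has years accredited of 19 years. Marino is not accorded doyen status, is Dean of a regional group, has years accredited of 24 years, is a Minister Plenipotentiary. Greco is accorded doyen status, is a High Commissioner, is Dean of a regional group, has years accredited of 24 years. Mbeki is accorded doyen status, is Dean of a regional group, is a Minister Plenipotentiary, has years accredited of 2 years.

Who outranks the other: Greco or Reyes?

By class of mission: Leclerc, Greco and Salazar (High Commissioner); then Marino, Johansson, Espinoza, Nakamura, Reyes and Mbeki (Minister Plenipotentiary).
Among Leclerc, Greco and Salazar, by years accredited (lower first) (reversed rule for this group): Leclerc (19 years) before Greco and Salazar (24 years).
Greco and Salazar are each accorded doyen status, so the next rule applies.
Among Greco and Salazar, alphabetically by surname: Greco before Salazar.
Among Marino, Johansson, Espinoza, Nakamura, Reyes and Mbeki, by years accredited (higher first): Marino (24 years) before Johansson (19 years) before Espinoza (16 years) before Nakamura and Reyes (15 years) before Mbeki (2 years).
Nakamura and Reyes are each not accorded doyen status, so the next rule applies.
Among Nakamura and Reyes, alphabetically by surname: Nakamura before Reyes.
So Greco takes precedence.

Greco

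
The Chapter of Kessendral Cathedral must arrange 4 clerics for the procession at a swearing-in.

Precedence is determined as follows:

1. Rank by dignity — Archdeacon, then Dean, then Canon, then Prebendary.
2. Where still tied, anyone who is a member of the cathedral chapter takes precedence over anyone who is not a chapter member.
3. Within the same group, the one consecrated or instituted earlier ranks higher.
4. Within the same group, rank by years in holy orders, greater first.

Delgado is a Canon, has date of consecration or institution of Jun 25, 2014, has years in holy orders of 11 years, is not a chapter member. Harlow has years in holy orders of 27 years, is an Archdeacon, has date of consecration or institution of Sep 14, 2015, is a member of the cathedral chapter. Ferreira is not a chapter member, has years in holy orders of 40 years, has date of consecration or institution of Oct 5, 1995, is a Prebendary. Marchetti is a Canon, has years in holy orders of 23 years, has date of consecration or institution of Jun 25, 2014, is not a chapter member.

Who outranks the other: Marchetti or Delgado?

Marchetti

By dignity: Harlow (Archdeacon); then Marchetti and Delgado (Canon); then Ferreira (Prebendary).
Marchetti and Delgado are each not a chapter member, so the next rule applies.
Marchetti and Delgado both have date of consecration or institution Jun 25, 2014, so the next rule applies.
Among Marchetti and Delgado, by years in holy orders (higher first): Marchetti (23 years) before Delgado (11 years).
So Marchetti takes precedence.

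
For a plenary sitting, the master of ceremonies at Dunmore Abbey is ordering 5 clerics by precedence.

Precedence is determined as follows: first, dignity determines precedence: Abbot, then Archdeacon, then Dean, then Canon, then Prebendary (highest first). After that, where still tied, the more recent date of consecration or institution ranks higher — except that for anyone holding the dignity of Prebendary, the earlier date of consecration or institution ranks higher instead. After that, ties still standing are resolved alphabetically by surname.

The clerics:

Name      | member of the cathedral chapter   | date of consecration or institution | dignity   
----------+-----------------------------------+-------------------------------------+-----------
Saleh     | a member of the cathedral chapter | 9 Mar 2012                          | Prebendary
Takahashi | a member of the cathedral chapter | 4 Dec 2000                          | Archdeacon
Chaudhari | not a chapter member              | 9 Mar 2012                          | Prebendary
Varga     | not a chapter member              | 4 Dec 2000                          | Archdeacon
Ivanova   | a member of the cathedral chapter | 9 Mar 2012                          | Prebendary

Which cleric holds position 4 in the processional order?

Ivanova

By dignity: Takahashi and Varga (Archdeacon); then Chaudhari, Ivanova and Saleh (Prebendary).
Takahashi and Varga both have date of consecration or institution 4 Dec 2000, so the next rule applies.
Among Takahashi and Varga, alphabetically by surname: Takahashi before Varga.
Chaudhari, Ivanova and Saleh all have date of consecration or institution 9 Mar 2012, so the next rule applies.
Among Chaudhari, Ivanova and Saleh, alphabetically by surname: Chaudhari before Ivanova before Saleh.
Order: Takahashi, Varga, Chaudhari, Ivanova, Saleh.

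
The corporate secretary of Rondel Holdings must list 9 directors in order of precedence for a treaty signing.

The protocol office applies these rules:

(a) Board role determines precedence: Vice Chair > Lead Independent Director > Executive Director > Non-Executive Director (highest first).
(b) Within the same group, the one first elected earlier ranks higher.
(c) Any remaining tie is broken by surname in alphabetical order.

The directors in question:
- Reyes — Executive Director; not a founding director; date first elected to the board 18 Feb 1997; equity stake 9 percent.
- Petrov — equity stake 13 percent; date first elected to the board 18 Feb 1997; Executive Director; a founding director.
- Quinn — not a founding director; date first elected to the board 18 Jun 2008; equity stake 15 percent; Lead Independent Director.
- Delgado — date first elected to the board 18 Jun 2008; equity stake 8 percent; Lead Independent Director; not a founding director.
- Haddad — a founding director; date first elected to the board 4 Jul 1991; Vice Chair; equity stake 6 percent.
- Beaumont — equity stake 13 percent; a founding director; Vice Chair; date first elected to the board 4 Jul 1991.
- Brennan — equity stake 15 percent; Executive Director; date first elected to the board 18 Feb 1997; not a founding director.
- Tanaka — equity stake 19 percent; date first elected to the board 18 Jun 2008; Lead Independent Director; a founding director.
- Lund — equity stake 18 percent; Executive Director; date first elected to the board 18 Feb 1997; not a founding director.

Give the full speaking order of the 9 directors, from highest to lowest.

Beaumont, Haddad, Delgado, Quinn, Tanaka, Brennan, Lund, Petrov, Reyes

By board role: Beaumont and Haddad (Vice Chair); then Delgado, Quinn and Tanaka (Lead Independent Director); then Brennan, Lund, Petrov and Reyes (Executive Director).
Beaumont and Haddad both have date first elected to the board 4 Jul 1991, so the next rule applies.
Among Beaumont and Haddad, alphabetically by surname: Beaumont before Haddad.
Delgado, Quinn and Tanaka all have date first elected to the board 18 Jun 2008, so the next rule applies.
Among Delgado, Quinn and Tanaka, alphabetically by surname: Delgado before Quinn before Tanaka.
Brennan, Lund, Petrov and Reyes all have date first elected to the board 18 Feb 1997, so the next rule applies.
Among Brennan, Lund, Petrov and Reyes, alphabetically by surname: Brennan before Lund before Petrov before Reyes.
Full order: Beaumont, Haddad, Delgado, Quinn, Tanaka, Brennan, Lund, Petrov, Reyes.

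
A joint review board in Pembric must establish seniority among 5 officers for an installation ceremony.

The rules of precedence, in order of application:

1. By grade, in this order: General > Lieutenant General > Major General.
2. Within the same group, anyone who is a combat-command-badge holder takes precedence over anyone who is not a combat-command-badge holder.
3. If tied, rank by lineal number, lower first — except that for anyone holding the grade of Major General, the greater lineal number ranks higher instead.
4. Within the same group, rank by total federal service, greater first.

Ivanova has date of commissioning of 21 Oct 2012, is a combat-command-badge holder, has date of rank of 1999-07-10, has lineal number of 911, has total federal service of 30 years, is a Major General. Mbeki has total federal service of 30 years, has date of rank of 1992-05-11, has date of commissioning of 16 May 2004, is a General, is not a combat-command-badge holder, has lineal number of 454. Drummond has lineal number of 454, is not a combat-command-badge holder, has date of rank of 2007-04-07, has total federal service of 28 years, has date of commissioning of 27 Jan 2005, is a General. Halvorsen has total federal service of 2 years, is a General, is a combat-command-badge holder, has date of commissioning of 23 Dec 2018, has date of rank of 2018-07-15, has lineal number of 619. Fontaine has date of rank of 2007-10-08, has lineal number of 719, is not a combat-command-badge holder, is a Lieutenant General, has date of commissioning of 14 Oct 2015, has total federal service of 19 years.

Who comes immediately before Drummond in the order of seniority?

By grade: Halvorsen, Mbeki and Drummond (General); then Fontaine (Lieutenant General); then Ivanova (Major General).
Among Halvorsen, Mbeki and Drummond, a combat-command-badge holder before not a combat-command-badge holder: Halvorsen (a combat-command-badge holder) before Mbeki and Drummond (not a combat-command-badge holder).
Mbeki and Drummond both have lineal number 454, so the next rule applies.
Among Mbeki and Drummond, by total federal service (higher first): Mbeki (30 years) before Drummond (28 years).
Order: Halvorsen, Mbeki, Drummond, Fontaine, Ivanova.

Mbeki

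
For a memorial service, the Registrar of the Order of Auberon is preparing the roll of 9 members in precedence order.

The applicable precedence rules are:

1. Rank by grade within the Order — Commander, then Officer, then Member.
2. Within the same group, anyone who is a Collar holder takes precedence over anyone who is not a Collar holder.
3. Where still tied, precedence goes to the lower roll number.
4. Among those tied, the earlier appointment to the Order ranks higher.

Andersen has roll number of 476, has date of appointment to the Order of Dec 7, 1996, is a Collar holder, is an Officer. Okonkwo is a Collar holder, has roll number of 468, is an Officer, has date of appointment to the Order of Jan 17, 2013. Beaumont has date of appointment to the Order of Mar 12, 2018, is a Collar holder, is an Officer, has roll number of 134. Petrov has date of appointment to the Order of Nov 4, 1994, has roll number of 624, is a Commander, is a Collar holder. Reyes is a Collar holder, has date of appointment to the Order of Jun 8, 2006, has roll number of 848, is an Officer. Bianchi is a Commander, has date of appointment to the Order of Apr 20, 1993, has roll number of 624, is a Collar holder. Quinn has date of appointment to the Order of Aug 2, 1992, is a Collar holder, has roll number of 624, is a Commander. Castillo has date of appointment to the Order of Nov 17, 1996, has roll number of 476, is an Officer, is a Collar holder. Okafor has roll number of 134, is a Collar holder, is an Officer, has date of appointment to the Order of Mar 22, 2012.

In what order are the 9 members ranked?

Quinn, Bianchi, Petrov, Okafor, Beaumont, Okonkwo, Castillo, Andersen, Reyes

By grade within the Order: Quinn, Bianchi and Petrov (Commander); then Okafor, Beaumont, Okonkwo, Castillo, Andersen and Reyes (Officer).
Quinn, Bianchi and Petrov are each a Collar holder, so the next rule applies.
Quinn, Bianchi and Petrov all have roll number 624, so the next rule applies.
Among Quinn, Bianchi and Petrov, by date of appointment to the Order (earlier first): Quinn (Aug 2, 1992) before Bianchi (Apr 20, 1993) before Petrov (Nov 4, 1994).
Okafor, Beaumont, Okonkwo, Castillo, Andersen and Reyes are each a Collar holder, so the next rule applies.
Among Okafor, Beaumont, Okonkwo, Castillo, Andersen and Reyes, by roll number (lower first): Okafor and Beaumont (134) before Okonkwo (468) before Castillo and Andersen (476) before Reyes (848).
Among Okafor and Beaumont, by date of appointment to the Order (earlier first): Okafor (Mar 22, 2012) before Beaumont (Mar 12, 2018).
Among Castillo and Andersen, by date of appointment to the Order (earlier first): Castillo (Nov 17, 1996) before Andersen (Dec 7, 1996).
Full order: Quinn, Bianchi, Petrov, Okafor, Beaumont, Okonkwo, Castillo, Andersen, Reyes.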